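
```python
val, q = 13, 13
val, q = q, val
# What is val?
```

Trace:
`val, q = 13, 13` → val = 13; q = 13
`val, q = q, val` → val = 13; q = 13
So val = 13

Answer: 13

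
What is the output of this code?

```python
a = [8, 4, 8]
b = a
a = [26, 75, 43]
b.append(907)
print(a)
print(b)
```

Key concept: rebinding vs mutation: a is rebound to a new list, b still points at the original.
Step by step:
`a = [8, 4, 8]` → a = [8, 4, 8]
`b = a` → b = [8, 4, 8] (same object as a)
`a = [26, 75, 43]` → a = [26, 75, 43]
`b.append(907)` → b = [8, 4, 8, 907]
`print(a)` → prints [26, 75, 43]
`print(b)` → prints [8, 4, 8, 907]

Answer:
[26, 75, 43]
[8, 4, 8, 907]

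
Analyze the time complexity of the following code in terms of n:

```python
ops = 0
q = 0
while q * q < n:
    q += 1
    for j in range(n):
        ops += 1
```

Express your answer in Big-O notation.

Each loop level contributes: √n × n. Multiplying the contributions gives O(n√n).

Answer: O(n√n)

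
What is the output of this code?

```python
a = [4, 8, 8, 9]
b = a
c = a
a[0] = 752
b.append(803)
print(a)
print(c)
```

Key concept: multiple aliases.
Step by step:
`a = [4, 8, 8, 9]` → a = [4, 8, 8, 9]
`b = a` → b = [4, 8, 8, 9] (same object as a)
`c = a` → c = [4, 8, 8, 9] (same object as a, b)
`a[0] = 752` → a = [752, 8, 8, 9] (same object as b, c); b = [752, 8, 8, 9] (same object as a, c); c = [752, 8, 8, 9] (same object as a, b)
`b.append(803)` → a = [752, 8, 8, 9, 803] (same object as b, c); b = [752, 8, 8, 9, 803] (same object as a, c); c = [752, 8, 8, 9, 803] (same object as a, b)
`print(a)` → prints [752, 8, 8, 9, 803]
`print(c)` → prints [752, 8, 8, 9, 803]

Answer:
[752, 8, 8, 9, 803]
[752, 8, 8, 9, 803]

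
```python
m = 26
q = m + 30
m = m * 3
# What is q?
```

Trace:
`m = 26` → m = 26
`q = m + 30` → q = 56
`m = m * 3` → m = 78
So q = 56

Answer: 56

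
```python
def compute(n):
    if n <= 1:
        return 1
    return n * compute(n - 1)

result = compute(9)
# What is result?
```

compute(9) = 9 * 8 * 7 * 6 * 5 * 4 * 3 * 2 * 1 = 362880

Answer: 362880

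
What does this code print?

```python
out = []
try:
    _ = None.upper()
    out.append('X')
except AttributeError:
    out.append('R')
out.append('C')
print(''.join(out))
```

Execution trace: 'R' (except AttributeError) → 'C' (after the try/except). Output: RC

Answer: RC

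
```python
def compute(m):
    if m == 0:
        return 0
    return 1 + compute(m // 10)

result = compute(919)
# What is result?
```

Count of digits of 919: 3

Answer: 3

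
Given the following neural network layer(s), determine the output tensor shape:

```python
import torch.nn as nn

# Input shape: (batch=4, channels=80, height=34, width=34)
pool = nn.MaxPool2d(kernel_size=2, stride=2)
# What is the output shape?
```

Input: (4, 80, 34, 34) -> Output: (4, 80, 17, 17)

Answer: (4, 80, 17, 17)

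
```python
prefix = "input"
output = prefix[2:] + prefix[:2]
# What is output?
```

Trace:
`prefix = "input"` → prefix = 'input'
`output = prefix[2:] + prefix[:2]` → output = 'putin'
So output = 'putin'

Answer: 'putin'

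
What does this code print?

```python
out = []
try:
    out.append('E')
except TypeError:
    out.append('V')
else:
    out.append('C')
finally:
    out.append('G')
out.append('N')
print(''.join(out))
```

Execution trace: 'E' (try body, no exception) → 'C' (else) → 'G' (finally) → 'N' (after the try/except). Output: ECGN

Answer: ECGN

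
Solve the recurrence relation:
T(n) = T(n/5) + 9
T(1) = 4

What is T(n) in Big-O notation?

Each step divides n by 5 and adds 9. After log_5(n) steps we reach T(1)=4. So T(n) = 9·log_5(n) + 4 = O(log n).

Answer: O(log n)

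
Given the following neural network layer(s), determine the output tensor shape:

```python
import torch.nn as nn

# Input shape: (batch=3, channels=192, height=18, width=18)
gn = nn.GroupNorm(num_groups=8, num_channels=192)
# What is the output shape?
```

Input: (3, 192, 18, 18) -> Output: (3, 192, 18, 18)

Answer: (3, 192, 18, 18)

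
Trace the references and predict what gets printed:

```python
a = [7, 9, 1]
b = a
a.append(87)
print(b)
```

Key concept: basic list aliasing.
Step by step:
`a = [7, 9, 1]` → a = [7, 9, 1]
`b = a` → b = [7, 9, 1] (same object as a)
`a.append(87)` → a = [7, 9, 1, 87] (same object as b); b = [7, 9, 1, 87] (same object as a)
`print(b)` → prints [7, 9, 1, 87]

Answer: [7, 9, 1, 87]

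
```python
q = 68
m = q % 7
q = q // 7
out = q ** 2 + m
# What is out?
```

Trace:
`q = 68` → q = 68
`m = q % 7` → m = 5
`q = q // 7` → q = 9
`out = q ** 2 + m` → out = 86
So out = 86

Answer: 86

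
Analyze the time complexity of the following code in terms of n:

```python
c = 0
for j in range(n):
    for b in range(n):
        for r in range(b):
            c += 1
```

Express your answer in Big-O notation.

Each loop level contributes: n × n × n. Multiplying the contributions gives O(n^3).

Answer: O(n^3)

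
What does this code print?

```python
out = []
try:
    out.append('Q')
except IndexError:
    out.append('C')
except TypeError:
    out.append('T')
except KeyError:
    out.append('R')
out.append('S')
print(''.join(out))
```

Execution trace: 'Q' (try body, no exception) → 'S' (after the try/except). Output: QS

Answer: QS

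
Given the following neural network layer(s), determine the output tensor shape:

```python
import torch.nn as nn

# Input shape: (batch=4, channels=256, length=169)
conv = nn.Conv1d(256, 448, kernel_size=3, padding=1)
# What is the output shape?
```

Input: (4, 256, 169) -> Output: (4, 448, 169)

Answer: (4, 448, 169)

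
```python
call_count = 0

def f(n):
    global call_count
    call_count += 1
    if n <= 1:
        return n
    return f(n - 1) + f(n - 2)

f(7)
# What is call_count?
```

Calls(n) = 1 + Calls(n-1) + Calls(n-2); Calls(0)=Calls(1)=1. For n=7 this gives 41.

Answer: 41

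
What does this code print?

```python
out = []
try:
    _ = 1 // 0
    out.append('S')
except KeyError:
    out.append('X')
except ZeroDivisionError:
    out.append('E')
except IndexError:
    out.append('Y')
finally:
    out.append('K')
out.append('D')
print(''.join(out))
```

Execution trace: 'E' (except ZeroDivisionError) → 'K' (finally) → 'D' (after the try/except). Output: EKD

Answer: EKD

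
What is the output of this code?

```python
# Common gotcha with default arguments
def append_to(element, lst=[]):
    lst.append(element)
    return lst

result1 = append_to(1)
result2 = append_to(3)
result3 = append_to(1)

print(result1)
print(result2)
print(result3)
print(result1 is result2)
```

Key concept: mutable default argument gotcha.
Step by step:
`result1 = append_to(1)` → result1 = [1]
`result2 = append_to(3)` → result1 = [1, 3] (same object as result2); result2 = [1, 3] (same object as result1)
`result3 = append_to(1)` → result1 = [1, 3, 1] (same object as result2, result3); result2 = [1, 3, 1] (same object as result1, result3); result3 = [1, 3, 1] (same object as result1, result2)
`print(result1)` → prints [1, 3, 1]
`print(result2)` → prints [1, 3, 1]
`print(result3)` → prints [1, 3, 1]
`print(result1 is result2)` → prints True

Answer:
[1, 3, 1]
[1, 3, 1]
[1, 3, 1]
True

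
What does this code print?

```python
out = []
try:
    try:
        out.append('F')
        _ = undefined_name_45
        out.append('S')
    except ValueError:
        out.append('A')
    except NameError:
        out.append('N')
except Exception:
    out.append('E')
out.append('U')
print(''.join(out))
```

Execution trace: 'F' (inner try body) → 'N' (inner except NameError) → 'U' (after the try/except). Output: FNU

Answer: FNU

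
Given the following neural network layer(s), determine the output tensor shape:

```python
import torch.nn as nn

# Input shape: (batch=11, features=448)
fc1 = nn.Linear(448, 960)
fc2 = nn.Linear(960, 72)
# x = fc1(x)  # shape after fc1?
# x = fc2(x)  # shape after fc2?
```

Input: (11, 448) -> after fc1: (11, 960) -> Output: (11, 72)

Answer: (11, 72)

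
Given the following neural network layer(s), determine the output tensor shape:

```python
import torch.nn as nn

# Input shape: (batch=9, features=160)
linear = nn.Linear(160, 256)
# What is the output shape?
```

Input: (9, 160) -> Output: (9, 256)

Answer: (9, 256)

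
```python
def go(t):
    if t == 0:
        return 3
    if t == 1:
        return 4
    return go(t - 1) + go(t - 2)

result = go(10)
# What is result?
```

Build up from base cases: go(0)=3, go(1)=4, go(2)=7, go(3)=11, go(4)=18, go(5)=29, go(6)=47, ..., go(10)=322

Answer: 322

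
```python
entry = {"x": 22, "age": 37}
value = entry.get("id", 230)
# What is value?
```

Trace:
`entry = {"x": 22, "age": 37}` → entry = {'x': 22, 'age': 37}
`value = entry.get("id", 230)` → value = 230
So value = 230

Answer: 230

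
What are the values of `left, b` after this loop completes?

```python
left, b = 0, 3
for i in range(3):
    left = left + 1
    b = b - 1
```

left goes 0→3, b goes 3→0
`left, b` takes the values: (0, 3) → (1, 3) → (1, 2) → (2, 2) → (2, 1) → (3, 1) → (3, 0)

Answer: 3, 0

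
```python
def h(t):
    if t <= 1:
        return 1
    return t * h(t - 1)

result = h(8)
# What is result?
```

h(8) = 8 * 7 * 6 * 5 * 4 * 3 * 2 * 1 = 40320

Answer: 40320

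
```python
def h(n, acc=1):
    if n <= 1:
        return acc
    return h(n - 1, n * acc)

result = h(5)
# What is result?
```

Accumulator trace (n, acc): (5, 1) -> (4, 5) -> (3, 20) -> (2, 60) -> (1, 120) -> return 120

Answer: 120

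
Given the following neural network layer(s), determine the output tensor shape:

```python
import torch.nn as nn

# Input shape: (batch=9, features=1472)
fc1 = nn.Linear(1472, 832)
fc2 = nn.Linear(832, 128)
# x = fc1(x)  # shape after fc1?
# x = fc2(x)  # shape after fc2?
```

Input: (9, 1472) -> after fc1: (9, 832) -> Output: (9, 128)

Answer: (9, 128)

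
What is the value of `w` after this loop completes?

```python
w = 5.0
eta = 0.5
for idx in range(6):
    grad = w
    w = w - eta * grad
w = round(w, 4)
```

Gradient descent: w = 5.0 * (1 - 0.5)^6
`w` takes the values: 5.0 → 2.5 → 1.25 → 0.625 → 0.3125 → 0.15625 → 0.078125 → 0.0781

Answer: 0.0781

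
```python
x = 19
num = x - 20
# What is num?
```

Trace:
`x = 19` → x = 19
`num = x - 20` → num = -1
So num = -1

Answer: -1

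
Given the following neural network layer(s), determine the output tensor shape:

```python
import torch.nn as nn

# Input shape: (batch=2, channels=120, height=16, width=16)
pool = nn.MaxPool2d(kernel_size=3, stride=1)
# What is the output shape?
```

Input: (2, 120, 16, 16) -> Output: (2, 120, 14, 14)

Answer: (2, 120, 14, 14)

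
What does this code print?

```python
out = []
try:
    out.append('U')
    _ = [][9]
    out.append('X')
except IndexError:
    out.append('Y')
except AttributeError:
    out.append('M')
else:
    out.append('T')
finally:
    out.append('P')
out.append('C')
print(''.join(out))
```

Execution trace: 'U' (try body) → 'Y' (except IndexError) → 'P' (finally) → 'C' (after the try/except). Output: UYPC

Answer: UYPC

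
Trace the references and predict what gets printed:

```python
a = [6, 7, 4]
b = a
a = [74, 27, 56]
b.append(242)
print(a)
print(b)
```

Key concept: rebinding vs mutation: a is rebound to a new list, b still points at the original.
Step by step:
`a = [6, 7, 4]` → a = [6, 7, 4]
`b = a` → b = [6, 7, 4] (same object as a)
`a = [74, 27, 56]` → a = [74, 27, 56]
`b.append(242)` → b = [6, 7, 4, 242]
`print(a)` → prints [74, 27, 56]
`print(b)` → prints [6, 7, 4, 242]

Answer:
[74, 27, 56]
[6, 7, 4, 242]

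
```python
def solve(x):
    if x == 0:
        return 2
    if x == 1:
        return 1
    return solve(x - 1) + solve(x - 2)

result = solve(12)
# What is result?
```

Build up from base cases: solve(0)=2, solve(1)=1, solve(2)=3, solve(3)=4, solve(4)=7, solve(5)=11, solve(6)=18, ..., solve(12)=322

Answer: 322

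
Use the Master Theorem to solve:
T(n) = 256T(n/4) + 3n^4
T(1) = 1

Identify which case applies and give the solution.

a=256, b=4, f(n)=3n^4. log_4(256) = 4. Since c=4 = 4, Case 2 applies: T(n) = Θ(n^log_b(a) · log n) = O(n^4 log n).

Answer: O(n^4 log n) - Case 2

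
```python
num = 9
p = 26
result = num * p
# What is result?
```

Trace:
`num = 9` → num = 9
`p = 26` → p = 26
`result = num * p` → result = 234
So result = 234

Answer: 234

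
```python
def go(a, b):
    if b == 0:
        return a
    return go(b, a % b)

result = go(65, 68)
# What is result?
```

go(65, 68) -> go(68, 65) -> go(65, 3) -> go(3, 2) -> go(2, 1) -> go(1, 0) -> 1

Answer: 1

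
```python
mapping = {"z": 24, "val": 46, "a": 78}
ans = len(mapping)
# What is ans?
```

Trace:
`mapping = {"z": 24, "val": 46, "a": 78}` → mapping = {'z': 24, 'val': 46, 'a': 78}
`ans = len(mapping)` → ans = 3
So ans = 3

Answer: 3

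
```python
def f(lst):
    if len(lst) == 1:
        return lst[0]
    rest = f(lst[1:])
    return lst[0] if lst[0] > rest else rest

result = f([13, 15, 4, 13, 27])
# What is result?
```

Recursive max over [13, 15, 4, 13, 27] = 27

Answer: 27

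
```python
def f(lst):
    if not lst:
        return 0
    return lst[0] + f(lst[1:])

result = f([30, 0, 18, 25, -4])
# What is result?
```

30 + 0 + 18 + 25 + (-4) + 0 = 69

Answer: 69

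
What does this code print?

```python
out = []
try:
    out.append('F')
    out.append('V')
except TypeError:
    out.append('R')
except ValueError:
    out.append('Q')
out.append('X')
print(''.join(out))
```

Execution trace: 'F' (try body) → 'V' (try body, no exception) → 'X' (after the try/except). Output: FVX

Answer: FVX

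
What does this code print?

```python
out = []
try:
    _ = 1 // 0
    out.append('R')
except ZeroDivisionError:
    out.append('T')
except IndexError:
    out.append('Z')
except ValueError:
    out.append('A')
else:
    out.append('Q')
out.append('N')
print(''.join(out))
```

Execution trace: 'T' (except ZeroDivisionError) → 'N' (after the try/except). Output: TN

Answer: TN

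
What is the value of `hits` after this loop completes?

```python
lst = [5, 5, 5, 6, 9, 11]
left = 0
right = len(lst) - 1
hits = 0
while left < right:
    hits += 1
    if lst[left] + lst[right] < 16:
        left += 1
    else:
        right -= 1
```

Steps to find pair summing to 16
`hits` takes the values: 0 → 1 → 2 → 3 → 4 → 5

Answer: 5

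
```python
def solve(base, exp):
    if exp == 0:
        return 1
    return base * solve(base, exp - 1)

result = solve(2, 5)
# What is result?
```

solve(2, 5) = 2 * 2 * 2 * 2 * 2 = 32

Answer: 32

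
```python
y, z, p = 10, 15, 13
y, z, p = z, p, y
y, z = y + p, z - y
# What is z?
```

Trace:
`y, z, p = 10, 15, 13` → y = 10; z = 15; p = 13
`y, z, p = z, p, y` → y = 15; z = 13; p = 10
`y, z = y + p, z - y` → y = 25; z = -2
So z = -2

Answer: -2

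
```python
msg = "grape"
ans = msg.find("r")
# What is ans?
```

Trace:
`msg = "grape"` → msg = 'grape'
`ans = msg.find("r")` → ans = 1
So ans = 1

Answer: 1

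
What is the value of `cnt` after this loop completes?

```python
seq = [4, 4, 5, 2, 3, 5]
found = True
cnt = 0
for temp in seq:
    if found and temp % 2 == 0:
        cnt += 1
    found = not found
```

Count even values at even positions
`cnt` takes the values: 0 → 1

Answer: 1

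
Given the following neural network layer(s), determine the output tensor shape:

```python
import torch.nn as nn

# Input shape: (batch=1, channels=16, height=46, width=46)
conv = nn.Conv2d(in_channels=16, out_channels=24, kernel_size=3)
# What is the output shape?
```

Input: (1, 16, 46, 46) -> Output: (1, 24, 44, 44)

Answer: (1, 24, 44, 44)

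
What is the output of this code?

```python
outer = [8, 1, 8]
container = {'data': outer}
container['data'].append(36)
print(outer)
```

Key concept: dict holds reference to list.
Step by step:
`outer = [8, 1, 8]` → outer = [8, 1, 8]
`container = {'data': outer}` → container = {'data': [8, 1, 8]}
`container['data'].append(36)` → outer = [8, 1, 8, 36]; container = {'data': [8, 1, 8, 36]}
`print(outer)` → prints [8, 1, 8, 36]

Answer: [8, 1, 8, 36]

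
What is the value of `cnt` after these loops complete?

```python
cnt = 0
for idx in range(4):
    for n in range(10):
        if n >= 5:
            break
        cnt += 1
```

Inner breaks at 5, outer runs 4 times
`cnt` takes the values: 0 → 1 → 2 → 3 → 4 → 5 → 6 → 7 → 8 → 9 → 10 → 11 → 12 → 13 → 14 → 15 → 16 → 17 → 18 → 19 → 20

Answer: 20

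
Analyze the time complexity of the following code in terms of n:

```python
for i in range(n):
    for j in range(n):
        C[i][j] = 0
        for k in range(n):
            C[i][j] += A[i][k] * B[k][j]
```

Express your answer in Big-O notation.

This is Naive matrix multiplication. Time complexity: O(n³).

Answer: O(n³)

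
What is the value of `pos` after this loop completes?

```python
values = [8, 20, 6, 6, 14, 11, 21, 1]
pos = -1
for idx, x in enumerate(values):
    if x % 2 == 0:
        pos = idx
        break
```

First even number index in [8, 20, 6, 6, 14, 11, 21, 1]
`pos` takes the values: -1 → 0

Answer: 0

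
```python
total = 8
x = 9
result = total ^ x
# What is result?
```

Trace:
`total = 8` → total = 8
`x = 9` → x = 9
`result = total ^ x` → result = 1
So result = 1

Answer: 1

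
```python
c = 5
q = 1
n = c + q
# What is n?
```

Trace:
`c = 5` → c = 5
`q = 1` → q = 1
`n = c + q` → n = 6
So n = 6

Answer: 6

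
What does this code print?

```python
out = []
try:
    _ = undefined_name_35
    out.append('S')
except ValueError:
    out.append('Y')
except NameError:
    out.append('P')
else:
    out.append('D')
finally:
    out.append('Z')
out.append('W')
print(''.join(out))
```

Execution trace: 'P' (except NameError) → 'Z' (finally) → 'W' (after the try/except). Output: PZW

Answer: PZW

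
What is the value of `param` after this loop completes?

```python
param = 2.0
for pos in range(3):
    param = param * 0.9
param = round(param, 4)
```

Exponential decay: 2.0 * 0.9^3
`param` takes the values: 2.0 → 1.8 → 1.62 → 1.458

Answer: 1.458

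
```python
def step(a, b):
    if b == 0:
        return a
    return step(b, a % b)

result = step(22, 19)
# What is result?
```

step(22, 19) -> step(19, 3) -> step(3, 1) -> step(1, 0) -> 1

Answer: 1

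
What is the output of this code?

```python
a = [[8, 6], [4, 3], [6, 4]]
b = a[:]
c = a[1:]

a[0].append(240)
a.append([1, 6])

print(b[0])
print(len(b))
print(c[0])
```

Key concept: slice with nested mutation.
Step by step:
`a = [[8, 6], [4, 3], [6, 4]]` → a = [[8, 6], [4, 3], [6, 4]]
`b = a[:]` → b = [[8, 6], [4, 3], [6, 4]]
`c = a[1:]` → c = [[4, 3], [6, 4]]
`a[0].append(240)` → a = [[8, 6, 240], [4, 3], [6, 4]]; b = [[8, 6, 240], [4, 3], [6, 4]]
`a.append([1, 6])` → a = [[8, 6, 240], [4, 3], [6, 4], [1, 6]]
`print(b[0])` → prints [8, 6, 240]
`print(len(b))` → prints 3
`print(c[0])` → prints [4, 3]

Answer:
[8, 6, 240]
3
[4, 3]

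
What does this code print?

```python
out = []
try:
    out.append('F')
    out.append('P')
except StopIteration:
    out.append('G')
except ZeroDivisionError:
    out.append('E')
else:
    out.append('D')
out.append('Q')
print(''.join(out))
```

Execution trace: 'F' (try body) → 'P' (try body, no exception) → 'D' (else) → 'Q' (after the try/except). Output: FPDQ

Answer: FPDQ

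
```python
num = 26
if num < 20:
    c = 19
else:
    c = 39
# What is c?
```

Trace:
`num = 26` → num = 26
`if num < 20: ...` → num < 20 is False, take else branch → c = 39
So c = 39

Answer: 39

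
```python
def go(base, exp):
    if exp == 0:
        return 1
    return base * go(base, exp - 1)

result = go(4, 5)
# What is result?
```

go(4, 5) = 4 * 4 * 4 * 4 * 4 = 1024

Answer: 1024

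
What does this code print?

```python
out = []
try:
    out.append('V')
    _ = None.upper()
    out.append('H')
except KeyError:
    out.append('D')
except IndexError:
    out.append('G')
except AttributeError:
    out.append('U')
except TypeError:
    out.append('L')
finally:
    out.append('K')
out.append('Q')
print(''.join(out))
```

Execution trace: 'V' (try body) → 'U' (except AttributeError) → 'K' (finally) → 'Q' (after the try/except). Output: VUKQ

Answer: VUKQ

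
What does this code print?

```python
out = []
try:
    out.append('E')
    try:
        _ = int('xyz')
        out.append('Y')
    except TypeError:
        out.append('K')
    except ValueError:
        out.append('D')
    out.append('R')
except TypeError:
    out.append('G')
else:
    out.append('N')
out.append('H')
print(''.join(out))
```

Execution trace: 'E' (try body) → 'D' (inner except ValueError) → 'R' (try body, no exception) → 'N' (else) → 'H' (after the try/except). Output: EDRNH

Answer: EDRNH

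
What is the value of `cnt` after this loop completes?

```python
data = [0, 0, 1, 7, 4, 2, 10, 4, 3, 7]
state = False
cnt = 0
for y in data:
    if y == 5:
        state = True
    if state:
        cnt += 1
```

Count elements after first 5 in [0, 0, 1, 7, 4, 2, 10, 4, 3, 7]
`cnt` takes the values: 0

Answer: 0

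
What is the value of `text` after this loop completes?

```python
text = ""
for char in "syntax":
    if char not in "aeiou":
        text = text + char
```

Remove vowels from 'syntax'
`text` takes the values: "" → "s" → "sy" → "syn" → "synt" → "syntx"

Answer: "syntx"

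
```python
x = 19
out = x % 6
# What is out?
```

Trace:
`x = 19` → x = 19
`out = x % 6` → out = 1
So out = 1

Answer: 1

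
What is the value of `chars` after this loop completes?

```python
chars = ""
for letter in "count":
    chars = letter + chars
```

Reverse 'count'
`chars` takes the values: "" → "c" → "oc" → "uoc" → "nuoc" → "tnuoc"

Answer: "tnuoc"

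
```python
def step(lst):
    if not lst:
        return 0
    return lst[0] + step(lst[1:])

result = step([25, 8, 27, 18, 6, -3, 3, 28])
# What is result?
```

25 + 8 + 27 + 18 + 6 + (-3) + 3 + 28 + 0 = 112

Answer: 112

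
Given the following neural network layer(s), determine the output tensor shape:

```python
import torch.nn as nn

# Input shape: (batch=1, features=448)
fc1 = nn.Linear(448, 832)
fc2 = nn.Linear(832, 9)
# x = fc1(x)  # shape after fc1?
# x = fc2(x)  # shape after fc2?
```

Input: (1, 448) -> after fc1: (1, 832) -> Output: (1, 9)

Answer: (1, 9)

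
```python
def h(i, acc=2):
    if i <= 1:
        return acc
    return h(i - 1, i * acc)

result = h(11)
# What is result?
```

Accumulator trace (n, acc): (11, 2) -> (10, 22) -> (9, 220) -> (8, 1980) -> (7, 15840) -> (6, 110880) -> (5, 665280) -> (4, 3326400) -> (3, 13305600) -> (2, 39916800) -> (1, 79833600) -> return 79833600

Answer: 79833600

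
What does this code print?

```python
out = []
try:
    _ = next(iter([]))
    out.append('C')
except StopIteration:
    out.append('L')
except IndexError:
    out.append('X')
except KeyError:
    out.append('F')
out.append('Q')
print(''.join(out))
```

Execution trace: 'L' (except StopIteration) → 'Q' (after the try/except). Output: LQ

Answer: LQ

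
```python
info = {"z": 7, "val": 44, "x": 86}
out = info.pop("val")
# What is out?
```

Trace:
`info = {"z": 7, "val": 44, "x": 86}` → info = {'z': 7, 'val': 44, 'x': 86}
`out = info.pop("val")` → info = {'z': 7, 'x': 86}; out = 44
So out = 44

Answer: 44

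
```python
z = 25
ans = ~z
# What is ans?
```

Trace:
`z = 25` → z = 25
`ans = ~z` → ans = -26
So ans = -26

Answer: -26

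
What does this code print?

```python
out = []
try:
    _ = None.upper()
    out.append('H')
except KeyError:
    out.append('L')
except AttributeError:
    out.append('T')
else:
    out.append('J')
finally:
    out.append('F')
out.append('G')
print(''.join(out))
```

Execution trace: 'T' (except AttributeError) → 'F' (finally) → 'G' (after the try/except). Output: TFG

Answer: TFG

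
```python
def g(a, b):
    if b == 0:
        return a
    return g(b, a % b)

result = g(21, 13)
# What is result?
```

g(21, 13) -> g(13, 8) -> g(8, 5) -> g(5, 3) -> g(3, 2) -> g(2, 1) -> g(1, 0) -> 1

Answer: 1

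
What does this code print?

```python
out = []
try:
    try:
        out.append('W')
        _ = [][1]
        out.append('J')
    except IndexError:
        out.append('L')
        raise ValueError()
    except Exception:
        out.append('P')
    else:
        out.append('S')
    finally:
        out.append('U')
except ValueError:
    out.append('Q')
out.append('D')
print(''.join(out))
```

Execution trace: 'W' (inner try body) → 'L' (inner except IndexError) → 'U' (inner finally) → 'Q' (outer except ValueError) → 'D' (after the try/except). Output: WLUQD

Answer: WLUQD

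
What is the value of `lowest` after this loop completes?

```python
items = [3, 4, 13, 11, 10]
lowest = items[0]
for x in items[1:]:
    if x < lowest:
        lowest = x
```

Minimum of [3, 4, 13, 11, 10]
`lowest` takes the values: 3

Answer: 3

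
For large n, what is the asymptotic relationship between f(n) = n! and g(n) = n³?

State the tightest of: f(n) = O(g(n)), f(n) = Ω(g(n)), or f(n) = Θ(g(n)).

n! vs n³: f(n) = Ω(g(n)) but not O(g(n)) — n! grows strictly faster than n³.

Answer: f(n) = Ω(g(n)) but not O(g(n)) — n! grows strictly faster than n³.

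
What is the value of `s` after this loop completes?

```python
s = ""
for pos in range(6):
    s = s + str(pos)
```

Concatenate digits 0 to 5
`s` takes the values: "" → "0" → "01" → "012" → "0123" → "01234" → "012345"

Answer: "012345"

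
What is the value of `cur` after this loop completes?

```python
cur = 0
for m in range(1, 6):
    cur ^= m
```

XOR of 1 to 5
`cur` takes the values: 0 → 1 → 3 → 0 → 4 → 1

Answer: 1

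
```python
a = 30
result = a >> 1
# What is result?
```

Trace:
`a = 30` → a = 30
`result = a >> 1` → result = 15
So result = 15

Answer: 15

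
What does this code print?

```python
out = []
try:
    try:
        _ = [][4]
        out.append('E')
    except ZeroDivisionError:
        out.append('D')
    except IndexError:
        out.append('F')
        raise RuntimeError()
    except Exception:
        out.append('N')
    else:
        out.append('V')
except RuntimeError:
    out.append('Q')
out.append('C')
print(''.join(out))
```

Execution trace: 'F' (inner except IndexError) → 'Q' (outer except RuntimeError) → 'C' (after the try/except). Output: FQC

Answer: FQC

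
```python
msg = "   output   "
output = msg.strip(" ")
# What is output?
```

Trace:
`msg = "   output   "` → msg = '   output   '
`output = msg.strip(" ")` → output = 'output'
So output = 'output'

Answer: 'output'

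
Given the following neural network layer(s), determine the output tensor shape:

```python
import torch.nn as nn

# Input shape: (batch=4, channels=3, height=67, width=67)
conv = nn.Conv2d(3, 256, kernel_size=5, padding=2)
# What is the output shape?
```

Input: (4, 3, 67, 67) -> Output: (4, 256, 67, 67)

Answer: (4, 256, 67, 67)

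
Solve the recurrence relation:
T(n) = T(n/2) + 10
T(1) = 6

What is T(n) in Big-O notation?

Each step divides n by 2 and adds 10. After log_2(n) steps we reach T(1)=6. So T(n) = 10·log_2(n) + 6 = O(log n).

Answer: O(log n)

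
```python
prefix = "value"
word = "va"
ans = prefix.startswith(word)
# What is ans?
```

Trace:
`prefix = "value"` → prefix = 'value'
`word = "va"` → word = 'va'
`ans = prefix.startswith(word)` → ans = True
So ans = True

Answer: True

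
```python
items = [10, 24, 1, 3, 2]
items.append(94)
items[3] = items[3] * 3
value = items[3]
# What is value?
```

Trace:
`items = [10, 24, 1, 3, 2]` → items = [10, 24, 1, 3, 2]
`items.append(94)` → items = [10, 24, 1, 3, 2, 94]
`items[3] = items[3] * 3` → items = [10, 24, 1, 9, 2, 94]
`value = items[3]` → value = 9
So value = 9

Answer: 9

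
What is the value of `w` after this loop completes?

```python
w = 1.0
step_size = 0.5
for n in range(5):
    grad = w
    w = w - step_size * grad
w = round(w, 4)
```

Gradient descent: w = 1.0 * (1 - 0.5)^5
`w` takes the values: 1.0 → 0.5 → 0.25 → 0.125 → 0.0625 → 0.03125 → 0.0312

Answer: 0.0312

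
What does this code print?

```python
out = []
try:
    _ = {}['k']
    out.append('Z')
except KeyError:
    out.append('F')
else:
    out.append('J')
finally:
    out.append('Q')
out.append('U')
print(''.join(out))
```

Execution trace: 'F' (except KeyError) → 'Q' (finally) → 'U' (after the try/except). Output: FQU

Answer: FQU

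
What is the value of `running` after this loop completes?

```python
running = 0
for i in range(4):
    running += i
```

Sum of 0 to 3 = 6
`running` takes the values: 0 → 1 → 3 → 6

Answer: 6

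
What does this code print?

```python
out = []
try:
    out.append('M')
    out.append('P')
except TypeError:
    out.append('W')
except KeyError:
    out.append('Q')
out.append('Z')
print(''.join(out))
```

Execution trace: 'M' (try body) → 'P' (try body, no exception) → 'Z' (after the try/except). Output: MPZ

Answer: MPZ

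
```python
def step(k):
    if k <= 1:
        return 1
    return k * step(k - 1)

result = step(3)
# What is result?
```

step(3) = 3 * 2 * 1 = 6

Answer: 6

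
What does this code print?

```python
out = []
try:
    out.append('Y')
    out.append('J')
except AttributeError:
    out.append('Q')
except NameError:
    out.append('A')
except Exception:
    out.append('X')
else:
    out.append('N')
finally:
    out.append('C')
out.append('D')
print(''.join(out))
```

Execution trace: 'Y' (try body) → 'J' (try body, no exception) → 'N' (else) → 'C' (finally) → 'D' (after the try/except). Output: YJNCD

Answer: YJNCD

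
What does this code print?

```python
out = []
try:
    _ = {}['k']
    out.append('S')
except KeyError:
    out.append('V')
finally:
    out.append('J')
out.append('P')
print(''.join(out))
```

Execution trace: 'V' (except KeyError) → 'J' (finally) → 'P' (after the try/except). Output: VJP

Answer: VJP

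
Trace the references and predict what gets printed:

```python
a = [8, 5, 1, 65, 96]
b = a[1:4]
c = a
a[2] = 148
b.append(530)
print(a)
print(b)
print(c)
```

Key concept: slice vs alias.
Step by step:
`a = [8, 5, 1, 65, 96]` → a = [8, 5, 1, 65, 96]
`b = a[1:4]` → b = [5, 1, 65]
`c = a` → c = [8, 5, 1, 65, 96] (same object as a)
`a[2] = 148` → a = [8, 5, 148, 65, 96] (same object as c); c = [8, 5, 148, 65, 96] (same object as a)
`b.append(530)` → b = [5, 1, 65, 530]
`print(a)` → prints [8, 5, 148, 65, 96]
`print(b)` → prints [5, 1, 65, 530]
`print(c)` → prints [8, 5, 148, 65, 96]

Answer:
[8, 5, 148, 65, 96]
[5, 1, 65, 530]
[8, 5, 148, 65, 96]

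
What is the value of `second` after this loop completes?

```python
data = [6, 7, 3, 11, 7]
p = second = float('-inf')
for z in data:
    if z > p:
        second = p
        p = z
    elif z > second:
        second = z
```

Second largest (with repeats) in [6, 7, 3, 11, 7]
`second` takes the values: -inf → 6 → 7

Answer: 7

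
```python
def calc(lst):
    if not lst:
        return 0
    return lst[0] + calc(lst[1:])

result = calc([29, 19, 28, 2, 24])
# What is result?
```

29 + 19 + 28 + 2 + 24 + 0 = 102

Answer: 102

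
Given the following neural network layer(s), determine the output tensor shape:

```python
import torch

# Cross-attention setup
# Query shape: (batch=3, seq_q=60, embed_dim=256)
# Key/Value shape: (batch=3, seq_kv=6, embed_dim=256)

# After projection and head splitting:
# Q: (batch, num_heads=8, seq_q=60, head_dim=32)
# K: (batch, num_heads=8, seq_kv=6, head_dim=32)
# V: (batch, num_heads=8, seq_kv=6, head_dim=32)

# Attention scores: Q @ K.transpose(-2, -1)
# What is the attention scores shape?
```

Input: (3, 60, 256) -> Output: (3, 8, 60, 6)

Answer: (3, 8, 60, 6)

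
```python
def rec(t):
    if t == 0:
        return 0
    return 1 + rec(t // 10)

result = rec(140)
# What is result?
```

Count of digits of 140: 3

Answer: 3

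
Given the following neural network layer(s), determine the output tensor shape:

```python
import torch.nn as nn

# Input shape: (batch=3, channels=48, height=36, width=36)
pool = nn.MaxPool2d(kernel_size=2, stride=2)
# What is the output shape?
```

Input: (3, 48, 36, 36) -> Output: (3, 48, 18, 18)

Answer: (3, 48, 18, 18)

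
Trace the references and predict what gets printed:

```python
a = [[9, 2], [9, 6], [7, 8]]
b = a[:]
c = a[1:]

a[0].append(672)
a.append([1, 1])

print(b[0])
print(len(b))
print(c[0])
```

Key concept: slice with nested mutation.
Step by step:
`a = [[9, 2], [9, 6], [7, 8]]` → a = [[9, 2], [9, 6], [7, 8]]
`b = a[:]` → b = [[9, 2], [9, 6], [7, 8]]
`c = a[1:]` → c = [[9, 6], [7, 8]]
`a[0].append(672)` → a = [[9, 2, 672], [9, 6], [7, 8]]; b = [[9, 2, 672], [9, 6], [7, 8]]
`a.append([1, 1])` → a = [[9, 2, 672], [9, 6], [7, 8], [1, 1]]
`print(b[0])` → prints [9, 2, 672]
`print(len(b))` → prints 3
`print(c[0])` → prints [9, 6]

Answer:
[9, 2, 672]
3
[9, 6]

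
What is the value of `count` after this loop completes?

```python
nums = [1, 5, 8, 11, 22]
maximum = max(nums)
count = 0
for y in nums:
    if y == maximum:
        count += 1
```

Count of max value 22 in [1, 5, 8, 11, 22]
`count` takes the values: 0 → 1

Answer: 1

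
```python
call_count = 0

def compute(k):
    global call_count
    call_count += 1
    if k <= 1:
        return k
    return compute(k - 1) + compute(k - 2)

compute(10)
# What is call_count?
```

Calls(k) = 1 + Calls(k-1) + Calls(k-2); Calls(0)=Calls(1)=1. For k=10 this gives 177.

Answer: 177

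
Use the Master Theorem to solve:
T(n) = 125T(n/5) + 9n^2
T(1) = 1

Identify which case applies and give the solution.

a=125, b=5, f(n)=9n^2. log_5(125) = 3. Since c=2 < 3, Case 1 applies: T(n) = Θ(n^log_b(a)) = O(n^3).

Answer: O(n^3) - Case 1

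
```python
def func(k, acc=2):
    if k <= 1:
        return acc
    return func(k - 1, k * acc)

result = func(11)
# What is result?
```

Accumulator trace (n, acc): (11, 2) -> (10, 22) -> (9, 220) -> (8, 1980) -> (7, 15840) -> (6, 110880) -> (5, 665280) -> (4, 3326400) -> (3, 13305600) -> (2, 39916800) -> (1, 79833600) -> return 79833600

Answer: 79833600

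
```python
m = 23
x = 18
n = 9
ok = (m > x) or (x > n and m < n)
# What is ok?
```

Trace:
`m = 23` → m = 23
`x = 18` → x = 18
`n = 9` → n = 9
`ok = (m > x) or (x > n and m < n)` → ok = True
So ok = True

Answer: True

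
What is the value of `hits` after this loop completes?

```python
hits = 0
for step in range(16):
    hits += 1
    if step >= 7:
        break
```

Loop breaks when step reaches 7, hits is 8
`hits` takes the values: 0 → 1 → 2 → 3 → 4 → 5 → 6 → 7 → 8

Answer: 8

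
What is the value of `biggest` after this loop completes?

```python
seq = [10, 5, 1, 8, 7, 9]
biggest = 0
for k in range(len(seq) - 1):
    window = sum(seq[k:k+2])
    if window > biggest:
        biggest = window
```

Max sum of 2-element window in [10, 5, 1, 8, 7, 9]
`biggest` takes the values: 0 → 15 → 16

Answer: 16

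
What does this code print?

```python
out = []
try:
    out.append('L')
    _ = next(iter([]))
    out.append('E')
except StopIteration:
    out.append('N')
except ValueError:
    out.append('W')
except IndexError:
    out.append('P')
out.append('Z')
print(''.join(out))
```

Execution trace: 'L' (try body) → 'N' (except StopIteration) → 'Z' (after the try/except). Output: LNZ

Answer: LNZ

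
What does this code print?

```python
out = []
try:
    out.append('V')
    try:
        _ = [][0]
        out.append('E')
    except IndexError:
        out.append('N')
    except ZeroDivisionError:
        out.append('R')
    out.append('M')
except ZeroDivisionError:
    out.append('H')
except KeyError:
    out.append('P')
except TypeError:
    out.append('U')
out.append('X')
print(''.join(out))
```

Execution trace: 'V' (try body) → 'N' (inner except IndexError) → 'M' (try body, no exception) → 'X' (after the try/except). Output: VNMX

Answer: VNMX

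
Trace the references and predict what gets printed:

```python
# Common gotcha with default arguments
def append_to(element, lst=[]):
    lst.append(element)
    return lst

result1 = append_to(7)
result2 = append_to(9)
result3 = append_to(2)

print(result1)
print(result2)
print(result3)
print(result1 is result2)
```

Key concept: mutable default argument gotcha.
Step by step:
`result1 = append_to(7)` → result1 = [7]
`result2 = append_to(9)` → result1 = [7, 9] (same object as result2); result2 = [7, 9] (same object as result1)
`result3 = append_to(2)` → result1 = [7, 9, 2] (same object as result2, result3); result2 = [7, 9, 2] (same object as result1, result3); result3 = [7, 9, 2] (same object as result1, result2)
`print(result1)` → prints [7, 9, 2]
`print(result2)` → prints [7, 9, 2]
`print(result3)` → prints [7, 9, 2]
`print(result1 is result2)` → prints True

Answer:
[7, 9, 2]
[7, 9, 2]
[7, 9, 2]
True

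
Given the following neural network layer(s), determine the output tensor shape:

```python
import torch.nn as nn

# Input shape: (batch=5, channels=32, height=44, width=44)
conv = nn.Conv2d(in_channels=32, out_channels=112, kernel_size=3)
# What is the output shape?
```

Input: (5, 32, 44, 44) -> Output: (5, 112, 42, 42)

Answer: (5, 112, 42, 42)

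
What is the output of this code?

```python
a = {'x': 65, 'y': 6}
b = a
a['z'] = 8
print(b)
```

Key concept: dict aliasing.
Step by step:
`a = {'x': 65, 'y': 6}` → a = {'x': 65, 'y': 6}
`b = a` → b = {'x': 65, 'y': 6} (same object as a)
`a['z'] = 8` → a = {'x': 65, 'y': 6, 'z': 8} (same object as b); b = {'x': 65, 'y': 6, 'z': 8} (same object as a)
`print(b)` → prints {'x': 65, 'y': 6, 'z': 8}

Answer: {'x': 65, 'y': 6, 'z': 8}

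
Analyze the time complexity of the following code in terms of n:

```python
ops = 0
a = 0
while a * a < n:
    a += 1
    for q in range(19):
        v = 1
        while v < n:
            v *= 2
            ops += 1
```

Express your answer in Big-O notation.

Each loop level contributes: √n × 1 × log n. Multiplying the contributions gives O(√n log n).

Answer: O(√n log n)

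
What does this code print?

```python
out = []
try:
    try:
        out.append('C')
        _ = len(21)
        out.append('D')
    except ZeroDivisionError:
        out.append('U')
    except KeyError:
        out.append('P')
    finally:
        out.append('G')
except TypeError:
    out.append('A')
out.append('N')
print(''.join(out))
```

Execution trace: 'C' (inner try body) → 'G' (inner finally) → 'A' (outer except TypeError) → 'N' (after the try/except). Output: CGAN

Answer: CGAN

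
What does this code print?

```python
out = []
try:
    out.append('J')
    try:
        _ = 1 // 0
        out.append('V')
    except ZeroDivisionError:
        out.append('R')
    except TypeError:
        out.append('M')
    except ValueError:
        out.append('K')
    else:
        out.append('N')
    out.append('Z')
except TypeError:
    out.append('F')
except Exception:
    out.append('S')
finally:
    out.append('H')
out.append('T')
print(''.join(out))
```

Execution trace: 'J' (try body) → 'R' (inner except ZeroDivisionError) → 'Z' (try body, no exception) → 'H' (finally) → 'T' (after the try/except). Output: JRZHT

Answer: JRZHT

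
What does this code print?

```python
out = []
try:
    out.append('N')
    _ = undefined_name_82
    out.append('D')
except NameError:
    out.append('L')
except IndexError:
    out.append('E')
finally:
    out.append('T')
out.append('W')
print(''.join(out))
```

Execution trace: 'N' (try body) → 'L' (except NameError) → 'T' (finally) → 'W' (after the try/except). Output: NLTW

Answer: NLTW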